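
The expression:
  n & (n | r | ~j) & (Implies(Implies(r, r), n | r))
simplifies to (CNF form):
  n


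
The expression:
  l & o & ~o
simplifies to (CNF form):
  False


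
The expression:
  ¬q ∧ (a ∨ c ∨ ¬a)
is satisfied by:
  {q: False}


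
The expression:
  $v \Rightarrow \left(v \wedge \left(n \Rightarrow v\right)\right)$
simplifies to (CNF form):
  $\text{True}$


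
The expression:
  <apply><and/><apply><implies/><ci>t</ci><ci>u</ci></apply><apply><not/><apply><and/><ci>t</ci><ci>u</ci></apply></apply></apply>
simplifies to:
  <apply><not/><ci>t</ci></apply>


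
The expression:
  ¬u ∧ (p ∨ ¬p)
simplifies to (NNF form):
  ¬u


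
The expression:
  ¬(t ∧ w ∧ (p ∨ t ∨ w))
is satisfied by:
  {w: False, t: False}
  {t: True, w: False}
  {w: True, t: False}


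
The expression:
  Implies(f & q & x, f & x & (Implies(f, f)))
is always true.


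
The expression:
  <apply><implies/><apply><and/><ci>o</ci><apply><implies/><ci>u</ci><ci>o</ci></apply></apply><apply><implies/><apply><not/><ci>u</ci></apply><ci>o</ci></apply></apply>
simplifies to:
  <true/>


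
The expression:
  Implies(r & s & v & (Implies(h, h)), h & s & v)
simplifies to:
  h | ~r | ~s | ~v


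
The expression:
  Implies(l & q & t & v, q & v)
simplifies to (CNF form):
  True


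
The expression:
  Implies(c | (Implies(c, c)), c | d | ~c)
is always true.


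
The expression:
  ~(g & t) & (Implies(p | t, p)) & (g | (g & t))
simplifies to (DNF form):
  g & ~t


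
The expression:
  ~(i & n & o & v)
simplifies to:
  ~i | ~n | ~o | ~v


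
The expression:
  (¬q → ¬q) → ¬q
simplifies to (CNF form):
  ¬q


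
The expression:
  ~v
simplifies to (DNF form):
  ~v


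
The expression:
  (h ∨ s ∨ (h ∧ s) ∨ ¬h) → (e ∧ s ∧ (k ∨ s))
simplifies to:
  e ∧ s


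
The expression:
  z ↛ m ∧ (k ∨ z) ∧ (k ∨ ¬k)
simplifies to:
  z ∧ ¬m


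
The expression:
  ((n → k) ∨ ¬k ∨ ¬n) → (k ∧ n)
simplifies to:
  k ∧ n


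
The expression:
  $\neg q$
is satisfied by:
  {q: False}


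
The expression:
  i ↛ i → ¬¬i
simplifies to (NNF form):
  True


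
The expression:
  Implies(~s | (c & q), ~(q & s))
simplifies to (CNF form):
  ~c | ~q | ~s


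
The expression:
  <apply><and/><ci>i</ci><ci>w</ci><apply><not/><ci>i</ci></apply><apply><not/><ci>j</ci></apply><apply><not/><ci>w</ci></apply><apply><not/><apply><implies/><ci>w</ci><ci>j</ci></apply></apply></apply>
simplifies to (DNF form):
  <false/>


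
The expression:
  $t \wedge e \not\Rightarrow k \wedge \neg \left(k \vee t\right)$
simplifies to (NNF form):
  $\text{False}$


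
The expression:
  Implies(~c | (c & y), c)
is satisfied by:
  {c: True}


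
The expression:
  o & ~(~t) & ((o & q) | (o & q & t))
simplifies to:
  o & q & t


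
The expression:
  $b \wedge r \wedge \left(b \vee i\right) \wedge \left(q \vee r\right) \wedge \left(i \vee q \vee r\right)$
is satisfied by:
  {r: True, b: True}


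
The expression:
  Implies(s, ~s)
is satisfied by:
  {s: False}


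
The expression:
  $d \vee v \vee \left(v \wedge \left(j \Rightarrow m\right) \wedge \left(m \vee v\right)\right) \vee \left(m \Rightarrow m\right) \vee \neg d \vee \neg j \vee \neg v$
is always true.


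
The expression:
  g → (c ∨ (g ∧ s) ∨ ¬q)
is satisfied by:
  {c: True, s: True, g: False, q: False}
  {c: True, g: False, s: False, q: False}
  {s: True, c: False, g: False, q: False}
  {c: False, g: False, s: False, q: False}
  {q: True, c: True, s: True, g: False}
  {q: True, c: True, g: False, s: False}
  {q: True, s: True, c: False, g: False}
  {q: True, c: False, g: False, s: False}
  {c: True, g: True, s: True, q: False}
  {c: True, g: True, q: False, s: False}
  {g: True, s: True, q: False, c: False}
  {g: True, q: False, s: False, c: False}
  {c: True, g: True, q: True, s: True}
  {c: True, g: True, q: True, s: False}
  {g: True, q: True, s: True, c: False}


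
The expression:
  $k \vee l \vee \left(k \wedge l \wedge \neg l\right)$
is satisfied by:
  {k: True, l: True}
  {k: True, l: False}
  {l: True, k: False}


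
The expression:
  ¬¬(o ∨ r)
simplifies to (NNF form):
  o ∨ r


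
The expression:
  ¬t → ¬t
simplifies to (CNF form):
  True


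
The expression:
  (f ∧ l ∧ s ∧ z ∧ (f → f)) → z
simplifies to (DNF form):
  True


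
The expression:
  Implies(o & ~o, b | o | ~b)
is always true.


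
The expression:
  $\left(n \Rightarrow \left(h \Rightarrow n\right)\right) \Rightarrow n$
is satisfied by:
  {n: True}


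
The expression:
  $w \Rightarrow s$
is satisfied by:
  {s: True, w: False}
  {w: False, s: False}
  {w: True, s: True}


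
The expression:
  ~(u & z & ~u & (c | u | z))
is always true.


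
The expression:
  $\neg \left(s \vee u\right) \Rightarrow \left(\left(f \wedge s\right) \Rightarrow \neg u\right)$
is always true.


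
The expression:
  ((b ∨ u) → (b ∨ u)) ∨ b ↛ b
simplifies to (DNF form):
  True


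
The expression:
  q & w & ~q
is never true.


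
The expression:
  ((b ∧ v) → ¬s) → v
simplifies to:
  v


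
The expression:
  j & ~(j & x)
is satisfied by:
  {j: True, x: False}


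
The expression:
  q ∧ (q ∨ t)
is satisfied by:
  {q: True}


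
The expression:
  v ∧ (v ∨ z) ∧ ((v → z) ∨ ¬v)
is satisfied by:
  {z: True, v: True}


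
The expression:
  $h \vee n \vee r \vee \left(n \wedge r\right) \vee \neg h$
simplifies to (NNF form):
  $\text{True}$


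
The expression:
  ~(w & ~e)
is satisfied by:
  {e: True, w: False}
  {w: False, e: False}
  {w: True, e: True}


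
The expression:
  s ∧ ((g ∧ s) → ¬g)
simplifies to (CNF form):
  s ∧ ¬g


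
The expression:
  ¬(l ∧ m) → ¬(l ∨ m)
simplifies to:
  (l ∧ m) ∨ (¬l ∧ ¬m)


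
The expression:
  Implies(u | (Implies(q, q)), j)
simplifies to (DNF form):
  j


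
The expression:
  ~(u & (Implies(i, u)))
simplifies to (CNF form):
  ~u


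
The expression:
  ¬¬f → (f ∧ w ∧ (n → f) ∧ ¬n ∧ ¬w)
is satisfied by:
  {f: False}


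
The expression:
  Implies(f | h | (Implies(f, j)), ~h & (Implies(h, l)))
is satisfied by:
  {h: False}


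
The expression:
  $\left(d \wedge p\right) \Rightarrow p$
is always true.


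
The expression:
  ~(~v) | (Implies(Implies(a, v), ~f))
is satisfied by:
  {a: True, v: True, f: False}
  {a: True, v: False, f: False}
  {v: True, a: False, f: False}
  {a: False, v: False, f: False}
  {f: True, a: True, v: True}
  {f: True, a: True, v: False}
  {f: True, v: True, a: False}


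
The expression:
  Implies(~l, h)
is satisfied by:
  {l: True, h: True}
  {l: True, h: False}
  {h: True, l: False}


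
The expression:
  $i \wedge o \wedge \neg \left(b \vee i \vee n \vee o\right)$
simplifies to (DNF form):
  $\text{False}$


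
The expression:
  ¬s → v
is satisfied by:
  {v: True, s: True}
  {v: True, s: False}
  {s: True, v: False}


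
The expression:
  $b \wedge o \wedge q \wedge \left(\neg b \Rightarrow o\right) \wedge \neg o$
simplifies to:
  $\text{False}$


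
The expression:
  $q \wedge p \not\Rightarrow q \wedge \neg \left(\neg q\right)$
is never true.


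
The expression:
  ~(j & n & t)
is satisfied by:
  {t: False, n: False, j: False}
  {j: True, t: False, n: False}
  {n: True, t: False, j: False}
  {j: True, n: True, t: False}
  {t: True, j: False, n: False}
  {j: True, t: True, n: False}
  {n: True, t: True, j: False}


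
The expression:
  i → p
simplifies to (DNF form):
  p ∨ ¬i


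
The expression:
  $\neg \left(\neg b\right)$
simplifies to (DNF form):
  $b$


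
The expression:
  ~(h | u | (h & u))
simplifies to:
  ~h & ~u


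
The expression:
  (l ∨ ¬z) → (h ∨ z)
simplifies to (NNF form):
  h ∨ z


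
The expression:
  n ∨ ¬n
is always true.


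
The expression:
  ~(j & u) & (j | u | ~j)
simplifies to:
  ~j | ~u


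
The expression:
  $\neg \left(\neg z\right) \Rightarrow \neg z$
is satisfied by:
  {z: False}


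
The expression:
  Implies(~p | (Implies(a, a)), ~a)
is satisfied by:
  {a: False}


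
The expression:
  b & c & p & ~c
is never true.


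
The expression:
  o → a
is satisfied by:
  {a: True, o: False}
  {o: False, a: False}
  {o: True, a: True}


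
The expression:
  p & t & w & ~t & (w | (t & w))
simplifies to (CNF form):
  False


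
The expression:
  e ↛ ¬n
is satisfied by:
  {e: True, n: True}


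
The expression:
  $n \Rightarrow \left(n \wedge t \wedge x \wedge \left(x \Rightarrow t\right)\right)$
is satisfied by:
  {t: True, x: True, n: False}
  {t: True, x: False, n: False}
  {x: True, t: False, n: False}
  {t: False, x: False, n: False}
  {n: True, t: True, x: True}


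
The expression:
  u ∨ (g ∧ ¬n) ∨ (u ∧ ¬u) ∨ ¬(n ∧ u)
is always true.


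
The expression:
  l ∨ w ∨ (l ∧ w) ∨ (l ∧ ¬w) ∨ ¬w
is always true.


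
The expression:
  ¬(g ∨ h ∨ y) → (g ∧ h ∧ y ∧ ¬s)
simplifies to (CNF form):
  g ∨ h ∨ y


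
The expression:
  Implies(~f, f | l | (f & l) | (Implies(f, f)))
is always true.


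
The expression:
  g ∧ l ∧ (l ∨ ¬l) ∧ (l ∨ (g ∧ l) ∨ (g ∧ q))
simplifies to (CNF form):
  g ∧ l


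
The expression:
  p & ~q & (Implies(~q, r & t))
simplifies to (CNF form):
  p & r & t & ~q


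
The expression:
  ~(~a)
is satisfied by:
  {a: True}


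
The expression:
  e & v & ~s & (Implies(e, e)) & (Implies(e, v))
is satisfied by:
  {e: True, v: True, s: False}


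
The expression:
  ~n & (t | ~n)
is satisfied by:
  {n: False}


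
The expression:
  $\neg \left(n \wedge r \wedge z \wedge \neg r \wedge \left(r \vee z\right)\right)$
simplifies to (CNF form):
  $\text{True}$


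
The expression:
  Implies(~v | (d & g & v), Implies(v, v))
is always true.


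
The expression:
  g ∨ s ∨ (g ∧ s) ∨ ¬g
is always true.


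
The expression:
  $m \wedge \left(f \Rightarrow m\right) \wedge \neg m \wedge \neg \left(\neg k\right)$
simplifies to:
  $\text{False}$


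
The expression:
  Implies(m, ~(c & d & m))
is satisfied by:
  {m: False, d: False, c: False}
  {c: True, m: False, d: False}
  {d: True, m: False, c: False}
  {c: True, d: True, m: False}
  {m: True, c: False, d: False}
  {c: True, m: True, d: False}
  {d: True, m: True, c: False}


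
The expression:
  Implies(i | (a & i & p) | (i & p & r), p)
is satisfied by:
  {p: True, i: False}
  {i: False, p: False}
  {i: True, p: True}


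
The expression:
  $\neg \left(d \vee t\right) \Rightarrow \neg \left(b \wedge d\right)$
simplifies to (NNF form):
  $\text{True}$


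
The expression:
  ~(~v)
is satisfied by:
  {v: True}


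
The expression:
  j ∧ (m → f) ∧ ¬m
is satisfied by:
  {j: True, m: False}


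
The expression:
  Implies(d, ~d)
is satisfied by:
  {d: False}


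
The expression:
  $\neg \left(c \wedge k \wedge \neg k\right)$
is always true.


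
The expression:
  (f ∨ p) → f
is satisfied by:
  {f: True, p: False}
  {p: False, f: False}
  {p: True, f: True}


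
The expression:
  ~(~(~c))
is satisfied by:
  {c: False}


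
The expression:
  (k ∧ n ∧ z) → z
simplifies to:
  True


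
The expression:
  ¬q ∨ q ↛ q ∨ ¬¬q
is always true.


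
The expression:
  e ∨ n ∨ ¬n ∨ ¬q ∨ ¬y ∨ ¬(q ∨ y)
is always true.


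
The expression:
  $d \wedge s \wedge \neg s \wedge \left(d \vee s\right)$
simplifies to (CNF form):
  $\text{False}$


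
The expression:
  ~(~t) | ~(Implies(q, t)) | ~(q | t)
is always true.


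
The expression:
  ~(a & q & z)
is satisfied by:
  {q: False, z: False, a: False}
  {a: True, q: False, z: False}
  {z: True, q: False, a: False}
  {a: True, z: True, q: False}
  {q: True, a: False, z: False}
  {a: True, q: True, z: False}
  {z: True, q: True, a: False}


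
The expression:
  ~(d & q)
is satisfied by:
  {q: False, d: False}
  {d: True, q: False}
  {q: True, d: False}


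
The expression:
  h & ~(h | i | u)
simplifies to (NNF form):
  False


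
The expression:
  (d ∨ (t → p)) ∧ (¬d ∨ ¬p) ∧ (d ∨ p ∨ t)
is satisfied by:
  {d: True, p: False}
  {p: True, d: False}


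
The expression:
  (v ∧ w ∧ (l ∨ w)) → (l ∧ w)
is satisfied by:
  {l: True, w: False, v: False}
  {w: False, v: False, l: False}
  {l: True, v: True, w: False}
  {v: True, w: False, l: False}
  {l: True, w: True, v: False}
  {w: True, l: False, v: False}
  {l: True, v: True, w: True}


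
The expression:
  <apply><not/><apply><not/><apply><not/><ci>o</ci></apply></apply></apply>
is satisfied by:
  {o: False}


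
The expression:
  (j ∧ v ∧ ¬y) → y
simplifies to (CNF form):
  y ∨ ¬j ∨ ¬v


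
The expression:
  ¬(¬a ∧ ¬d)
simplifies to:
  a ∨ d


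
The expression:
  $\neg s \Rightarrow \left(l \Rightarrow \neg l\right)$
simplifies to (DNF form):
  $s \vee \neg l$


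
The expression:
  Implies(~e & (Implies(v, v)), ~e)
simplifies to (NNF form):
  True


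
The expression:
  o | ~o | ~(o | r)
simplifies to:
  True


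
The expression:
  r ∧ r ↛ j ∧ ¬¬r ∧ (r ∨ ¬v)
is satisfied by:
  {r: True, j: False}


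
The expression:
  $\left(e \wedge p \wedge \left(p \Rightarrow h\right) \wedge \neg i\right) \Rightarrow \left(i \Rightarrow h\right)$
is always true.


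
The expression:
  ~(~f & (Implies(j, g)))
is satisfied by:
  {f: True, j: True, g: False}
  {f: True, j: False, g: False}
  {g: True, f: True, j: True}
  {g: True, f: True, j: False}
  {j: True, g: False, f: False}


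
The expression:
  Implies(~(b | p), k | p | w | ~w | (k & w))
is always true.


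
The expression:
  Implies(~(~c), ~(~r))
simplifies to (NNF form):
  r | ~c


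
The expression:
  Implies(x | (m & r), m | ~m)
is always true.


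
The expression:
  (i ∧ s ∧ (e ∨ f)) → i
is always true.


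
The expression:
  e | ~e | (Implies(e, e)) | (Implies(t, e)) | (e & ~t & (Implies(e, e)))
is always true.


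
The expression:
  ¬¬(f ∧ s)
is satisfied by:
  {s: True, f: True}


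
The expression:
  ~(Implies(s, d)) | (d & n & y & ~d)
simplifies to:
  s & ~d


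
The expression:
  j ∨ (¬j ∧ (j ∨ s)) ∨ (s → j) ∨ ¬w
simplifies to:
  True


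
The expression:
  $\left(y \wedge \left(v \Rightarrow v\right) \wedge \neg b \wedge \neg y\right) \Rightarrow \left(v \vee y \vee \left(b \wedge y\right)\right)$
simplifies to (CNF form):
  $\text{True}$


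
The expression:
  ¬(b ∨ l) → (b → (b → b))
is always true.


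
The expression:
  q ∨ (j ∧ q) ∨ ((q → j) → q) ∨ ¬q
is always true.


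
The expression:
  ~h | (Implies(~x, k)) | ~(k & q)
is always true.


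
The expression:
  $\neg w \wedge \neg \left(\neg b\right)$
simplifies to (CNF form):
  $b \wedge \neg w$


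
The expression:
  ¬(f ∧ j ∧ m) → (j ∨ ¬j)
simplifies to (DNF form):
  True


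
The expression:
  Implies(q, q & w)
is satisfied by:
  {w: True, q: False}
  {q: False, w: False}
  {q: True, w: True}


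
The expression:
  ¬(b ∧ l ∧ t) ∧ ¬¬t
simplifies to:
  t ∧ (¬b ∨ ¬l)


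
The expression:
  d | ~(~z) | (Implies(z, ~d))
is always true.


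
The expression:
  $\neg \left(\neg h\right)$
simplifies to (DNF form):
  $h$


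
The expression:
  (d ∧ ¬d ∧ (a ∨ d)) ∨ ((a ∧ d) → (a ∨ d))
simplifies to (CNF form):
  True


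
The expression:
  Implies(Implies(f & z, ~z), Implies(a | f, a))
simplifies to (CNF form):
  a | z | ~f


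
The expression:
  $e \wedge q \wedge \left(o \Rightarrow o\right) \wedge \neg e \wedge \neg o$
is never true.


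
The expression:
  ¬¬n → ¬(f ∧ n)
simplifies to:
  ¬f ∨ ¬n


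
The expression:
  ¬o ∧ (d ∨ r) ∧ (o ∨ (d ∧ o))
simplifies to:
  False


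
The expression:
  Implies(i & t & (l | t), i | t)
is always true.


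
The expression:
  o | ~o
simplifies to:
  True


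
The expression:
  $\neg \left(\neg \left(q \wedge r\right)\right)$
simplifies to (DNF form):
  $q \wedge r$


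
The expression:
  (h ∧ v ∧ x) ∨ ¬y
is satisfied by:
  {h: True, x: True, v: True, y: False}
  {h: True, x: True, v: False, y: False}
  {h: True, v: True, x: False, y: False}
  {h: True, v: False, x: False, y: False}
  {x: True, v: True, h: False, y: False}
  {x: True, v: False, h: False, y: False}
  {v: True, h: False, x: False, y: False}
  {v: False, h: False, x: False, y: False}
  {y: True, h: True, x: True, v: True}


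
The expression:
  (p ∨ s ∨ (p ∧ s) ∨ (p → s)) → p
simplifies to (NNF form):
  p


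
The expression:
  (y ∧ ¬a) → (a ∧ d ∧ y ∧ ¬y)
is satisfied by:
  {a: True, y: False}
  {y: False, a: False}
  {y: True, a: True}


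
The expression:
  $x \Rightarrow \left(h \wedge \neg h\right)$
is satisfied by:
  {x: False}


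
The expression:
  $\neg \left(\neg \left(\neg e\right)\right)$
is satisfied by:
  {e: False}


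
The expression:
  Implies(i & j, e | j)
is always true.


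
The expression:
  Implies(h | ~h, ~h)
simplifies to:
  ~h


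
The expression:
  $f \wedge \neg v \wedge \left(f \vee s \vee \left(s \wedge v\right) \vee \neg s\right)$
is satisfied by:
  {f: True, v: False}


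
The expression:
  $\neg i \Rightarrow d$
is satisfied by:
  {i: True, d: True}
  {i: True, d: False}
  {d: True, i: False}


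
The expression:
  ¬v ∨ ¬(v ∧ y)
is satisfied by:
  {v: False, y: False}
  {y: True, v: False}
  {v: True, y: False}


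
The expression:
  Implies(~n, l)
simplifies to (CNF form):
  l | n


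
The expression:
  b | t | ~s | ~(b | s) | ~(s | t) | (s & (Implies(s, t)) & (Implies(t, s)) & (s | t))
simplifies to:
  b | t | ~s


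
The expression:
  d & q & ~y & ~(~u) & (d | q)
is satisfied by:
  {u: True, d: True, q: True, y: False}


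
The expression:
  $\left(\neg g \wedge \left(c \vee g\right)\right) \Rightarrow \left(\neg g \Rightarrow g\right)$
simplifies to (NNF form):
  $g \vee \neg c$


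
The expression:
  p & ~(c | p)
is never true.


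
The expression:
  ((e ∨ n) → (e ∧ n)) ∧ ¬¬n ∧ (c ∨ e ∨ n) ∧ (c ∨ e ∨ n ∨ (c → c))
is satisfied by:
  {e: True, n: True}


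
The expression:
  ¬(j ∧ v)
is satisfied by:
  {v: False, j: False}
  {j: True, v: False}
  {v: True, j: False}


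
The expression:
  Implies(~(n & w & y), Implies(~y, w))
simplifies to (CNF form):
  w | y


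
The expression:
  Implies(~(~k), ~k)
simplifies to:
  ~k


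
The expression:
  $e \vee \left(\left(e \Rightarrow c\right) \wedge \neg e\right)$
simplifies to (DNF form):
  $\text{True}$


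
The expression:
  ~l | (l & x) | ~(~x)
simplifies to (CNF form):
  x | ~l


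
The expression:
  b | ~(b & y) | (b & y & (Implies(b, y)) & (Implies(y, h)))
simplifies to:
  True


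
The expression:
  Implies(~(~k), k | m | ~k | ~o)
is always true.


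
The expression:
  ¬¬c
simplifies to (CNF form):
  c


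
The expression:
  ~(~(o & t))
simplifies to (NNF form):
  o & t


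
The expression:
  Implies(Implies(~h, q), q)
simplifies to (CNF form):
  q | ~h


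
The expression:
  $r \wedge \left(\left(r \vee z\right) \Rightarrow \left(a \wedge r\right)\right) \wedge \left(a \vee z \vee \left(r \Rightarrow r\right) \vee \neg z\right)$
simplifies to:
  $a \wedge r$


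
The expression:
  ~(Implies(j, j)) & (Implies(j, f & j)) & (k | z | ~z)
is never true.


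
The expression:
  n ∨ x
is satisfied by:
  {n: True, x: True}
  {n: True, x: False}
  {x: True, n: False}


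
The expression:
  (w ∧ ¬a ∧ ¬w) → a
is always true.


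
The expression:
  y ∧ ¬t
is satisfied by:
  {y: True, t: False}


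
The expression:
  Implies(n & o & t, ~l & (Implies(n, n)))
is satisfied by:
  {l: False, t: False, n: False, o: False}
  {o: True, l: False, t: False, n: False}
  {n: True, l: False, t: False, o: False}
  {o: True, n: True, l: False, t: False}
  {t: True, o: False, l: False, n: False}
  {o: True, t: True, l: False, n: False}
  {n: True, t: True, o: False, l: False}
  {o: True, n: True, t: True, l: False}
  {l: True, n: False, t: False, o: False}
  {o: True, l: True, n: False, t: False}
  {n: True, l: True, o: False, t: False}
  {o: True, n: True, l: True, t: False}
  {t: True, l: True, n: False, o: False}
  {o: True, t: True, l: True, n: False}
  {n: True, t: True, l: True, o: False}


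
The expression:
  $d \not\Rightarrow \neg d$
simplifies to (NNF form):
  $d$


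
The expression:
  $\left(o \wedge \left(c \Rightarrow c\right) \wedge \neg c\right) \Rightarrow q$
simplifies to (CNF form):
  $c \vee q \vee \neg o$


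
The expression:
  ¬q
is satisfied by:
  {q: False}


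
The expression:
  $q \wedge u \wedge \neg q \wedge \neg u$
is never true.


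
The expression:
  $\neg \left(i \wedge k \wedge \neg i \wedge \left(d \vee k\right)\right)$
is always true.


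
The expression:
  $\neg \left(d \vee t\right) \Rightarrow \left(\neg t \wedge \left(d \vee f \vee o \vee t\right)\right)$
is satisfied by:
  {d: True, t: True, f: True, o: True}
  {d: True, t: True, f: True, o: False}
  {d: True, t: True, o: True, f: False}
  {d: True, t: True, o: False, f: False}
  {d: True, f: True, o: True, t: False}
  {d: True, f: True, o: False, t: False}
  {d: True, f: False, o: True, t: False}
  {d: True, f: False, o: False, t: False}
  {t: True, f: True, o: True, d: False}
  {t: True, f: True, o: False, d: False}
  {t: True, o: True, f: False, d: False}
  {t: True, o: False, f: False, d: False}
  {f: True, o: True, t: False, d: False}
  {f: True, t: False, o: False, d: False}
  {o: True, t: False, f: False, d: False}


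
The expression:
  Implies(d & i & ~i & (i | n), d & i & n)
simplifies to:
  True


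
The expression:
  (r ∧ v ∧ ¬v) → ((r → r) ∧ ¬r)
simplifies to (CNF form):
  True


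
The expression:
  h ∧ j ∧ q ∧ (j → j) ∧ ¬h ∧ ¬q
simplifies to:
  False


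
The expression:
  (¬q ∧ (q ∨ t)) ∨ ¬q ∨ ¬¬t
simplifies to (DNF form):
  t ∨ ¬q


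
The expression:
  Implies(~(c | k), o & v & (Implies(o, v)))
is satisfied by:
  {k: True, o: True, c: True, v: True}
  {k: True, o: True, c: True, v: False}
  {k: True, c: True, v: True, o: False}
  {k: True, c: True, v: False, o: False}
  {k: True, o: True, v: True, c: False}
  {k: True, o: True, v: False, c: False}
  {k: True, v: True, c: False, o: False}
  {k: True, v: False, c: False, o: False}
  {o: True, c: True, v: True, k: False}
  {o: True, c: True, v: False, k: False}
  {c: True, v: True, k: False, o: False}
  {c: True, k: False, v: False, o: False}
  {o: True, v: True, k: False, c: False}


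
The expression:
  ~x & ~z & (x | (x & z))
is never true.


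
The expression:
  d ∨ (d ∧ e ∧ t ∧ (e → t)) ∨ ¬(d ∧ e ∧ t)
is always true.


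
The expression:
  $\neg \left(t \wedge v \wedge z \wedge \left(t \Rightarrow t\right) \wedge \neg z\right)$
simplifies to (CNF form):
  $\text{True}$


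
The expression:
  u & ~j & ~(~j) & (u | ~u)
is never true.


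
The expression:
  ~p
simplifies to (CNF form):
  ~p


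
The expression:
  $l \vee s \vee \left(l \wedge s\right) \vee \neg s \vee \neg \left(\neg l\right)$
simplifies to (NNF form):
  $\text{True}$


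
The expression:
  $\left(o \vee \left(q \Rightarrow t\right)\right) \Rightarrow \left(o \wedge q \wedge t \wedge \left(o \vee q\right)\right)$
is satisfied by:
  {q: True, o: False, t: False}
  {t: True, o: True, q: True}


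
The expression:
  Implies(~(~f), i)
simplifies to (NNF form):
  i | ~f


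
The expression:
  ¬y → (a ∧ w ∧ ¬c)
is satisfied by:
  {y: True, w: True, a: True, c: False}
  {y: True, w: True, c: False, a: False}
  {y: True, a: True, c: False, w: False}
  {y: True, c: False, a: False, w: False}
  {y: True, w: True, c: True, a: True}
  {y: True, w: True, c: True, a: False}
  {y: True, c: True, a: True, w: False}
  {y: True, c: True, a: False, w: False}
  {w: True, a: True, c: False, y: False}


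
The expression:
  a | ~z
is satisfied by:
  {a: True, z: False}
  {z: False, a: False}
  {z: True, a: True}


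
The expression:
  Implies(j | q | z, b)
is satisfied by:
  {b: True, z: False, q: False, j: False}
  {j: True, b: True, z: False, q: False}
  {b: True, q: True, z: False, j: False}
  {j: True, b: True, q: True, z: False}
  {b: True, z: True, q: False, j: False}
  {b: True, j: True, z: True, q: False}
  {b: True, q: True, z: True, j: False}
  {j: True, b: True, q: True, z: True}
  {j: False, z: False, q: False, b: False}


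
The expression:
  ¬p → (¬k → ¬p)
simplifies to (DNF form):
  True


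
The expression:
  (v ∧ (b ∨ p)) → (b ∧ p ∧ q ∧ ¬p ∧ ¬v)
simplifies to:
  (¬b ∧ ¬p) ∨ ¬v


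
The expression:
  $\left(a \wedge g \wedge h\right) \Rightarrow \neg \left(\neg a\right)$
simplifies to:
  $\text{True}$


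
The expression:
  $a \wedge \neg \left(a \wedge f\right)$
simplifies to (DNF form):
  $a \wedge \neg f$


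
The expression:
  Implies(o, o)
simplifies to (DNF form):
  True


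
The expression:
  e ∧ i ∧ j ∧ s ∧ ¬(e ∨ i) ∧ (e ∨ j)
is never true.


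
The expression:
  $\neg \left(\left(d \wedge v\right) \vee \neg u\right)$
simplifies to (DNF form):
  $\left(u \wedge \neg d\right) \vee \left(u \wedge \neg v\right)$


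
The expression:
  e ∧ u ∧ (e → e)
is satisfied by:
  {e: True, u: True}


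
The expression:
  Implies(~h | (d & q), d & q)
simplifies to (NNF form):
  h | (d & q)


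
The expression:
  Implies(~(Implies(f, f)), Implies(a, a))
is always true.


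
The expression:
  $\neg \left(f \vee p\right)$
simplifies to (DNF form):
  $\neg f \wedge \neg p$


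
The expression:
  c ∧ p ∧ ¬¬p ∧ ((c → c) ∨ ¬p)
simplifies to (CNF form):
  c ∧ p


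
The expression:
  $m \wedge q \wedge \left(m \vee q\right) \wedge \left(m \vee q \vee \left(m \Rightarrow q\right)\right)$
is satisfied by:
  {m: True, q: True}


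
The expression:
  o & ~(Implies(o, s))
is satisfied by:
  {o: True, s: False}


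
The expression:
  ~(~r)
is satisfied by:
  {r: True}


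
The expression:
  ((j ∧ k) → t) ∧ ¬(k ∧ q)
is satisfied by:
  {t: True, k: False, q: False, j: False}
  {t: False, k: False, q: False, j: False}
  {j: True, t: True, k: False, q: False}
  {j: True, t: False, k: False, q: False}
  {q: True, t: True, k: False, j: False}
  {q: True, t: False, k: False, j: False}
  {j: True, q: True, t: True, k: False}
  {j: True, q: True, t: False, k: False}
  {k: True, t: True, j: False, q: False}
  {k: True, t: False, j: False, q: False}
  {j: True, k: True, t: True, q: False}


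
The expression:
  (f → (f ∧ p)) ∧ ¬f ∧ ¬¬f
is never true.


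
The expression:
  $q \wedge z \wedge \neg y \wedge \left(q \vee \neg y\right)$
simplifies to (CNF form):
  $q \wedge z \wedge \neg y$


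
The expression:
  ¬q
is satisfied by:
  {q: False}


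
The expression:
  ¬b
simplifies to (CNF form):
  ¬b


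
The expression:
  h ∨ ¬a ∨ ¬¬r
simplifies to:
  h ∨ r ∨ ¬a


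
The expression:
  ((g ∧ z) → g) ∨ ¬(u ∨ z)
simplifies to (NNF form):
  True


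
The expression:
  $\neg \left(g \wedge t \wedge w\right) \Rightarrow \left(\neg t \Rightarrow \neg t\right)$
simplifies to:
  $\text{True}$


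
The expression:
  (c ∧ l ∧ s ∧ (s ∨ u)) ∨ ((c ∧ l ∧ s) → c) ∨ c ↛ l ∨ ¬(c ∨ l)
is always true.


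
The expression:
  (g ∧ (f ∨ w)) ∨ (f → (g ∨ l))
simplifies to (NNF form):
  g ∨ l ∨ ¬f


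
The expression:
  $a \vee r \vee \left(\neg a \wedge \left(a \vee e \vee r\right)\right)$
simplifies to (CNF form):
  $a \vee e \vee r$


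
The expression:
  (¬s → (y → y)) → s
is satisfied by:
  {s: True}


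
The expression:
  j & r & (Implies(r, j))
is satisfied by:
  {r: True, j: True}


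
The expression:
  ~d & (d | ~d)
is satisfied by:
  {d: False}


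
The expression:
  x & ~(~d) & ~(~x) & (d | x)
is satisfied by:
  {d: True, x: True}


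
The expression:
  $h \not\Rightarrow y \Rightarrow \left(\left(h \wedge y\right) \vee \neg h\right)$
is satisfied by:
  {y: True, h: False}
  {h: False, y: False}
  {h: True, y: True}


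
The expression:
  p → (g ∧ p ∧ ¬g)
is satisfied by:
  {p: False}


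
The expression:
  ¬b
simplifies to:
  ¬b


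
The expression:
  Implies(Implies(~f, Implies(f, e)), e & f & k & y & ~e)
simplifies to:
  False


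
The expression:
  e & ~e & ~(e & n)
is never true.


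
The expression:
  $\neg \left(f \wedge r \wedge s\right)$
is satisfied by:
  {s: False, r: False, f: False}
  {f: True, s: False, r: False}
  {r: True, s: False, f: False}
  {f: True, r: True, s: False}
  {s: True, f: False, r: False}
  {f: True, s: True, r: False}
  {r: True, s: True, f: False}


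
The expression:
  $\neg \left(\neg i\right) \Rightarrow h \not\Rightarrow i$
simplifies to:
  $\neg i$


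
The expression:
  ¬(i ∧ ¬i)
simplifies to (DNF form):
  True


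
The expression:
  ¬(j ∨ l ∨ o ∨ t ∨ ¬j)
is never true.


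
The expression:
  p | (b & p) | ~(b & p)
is always true.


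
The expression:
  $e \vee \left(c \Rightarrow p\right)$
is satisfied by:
  {p: True, e: True, c: False}
  {p: True, c: False, e: False}
  {e: True, c: False, p: False}
  {e: False, c: False, p: False}
  {p: True, e: True, c: True}
  {p: True, c: True, e: False}
  {e: True, c: True, p: False}


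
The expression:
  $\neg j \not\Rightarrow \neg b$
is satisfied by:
  {b: True, j: False}


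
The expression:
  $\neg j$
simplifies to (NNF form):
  $\neg j$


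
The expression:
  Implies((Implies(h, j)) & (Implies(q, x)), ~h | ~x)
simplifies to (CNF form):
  ~h | ~j | ~x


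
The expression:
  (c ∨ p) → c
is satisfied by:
  {c: True, p: False}
  {p: False, c: False}
  {p: True, c: True}


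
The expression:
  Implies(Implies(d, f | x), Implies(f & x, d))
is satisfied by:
  {d: True, x: False, f: False}
  {x: False, f: False, d: False}
  {f: True, d: True, x: False}
  {f: True, x: False, d: False}
  {d: True, x: True, f: False}
  {x: True, d: False, f: False}
  {f: True, x: True, d: True}


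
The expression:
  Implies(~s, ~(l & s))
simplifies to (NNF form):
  True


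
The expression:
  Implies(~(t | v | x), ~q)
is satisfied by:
  {x: True, t: True, v: True, q: False}
  {x: True, t: True, v: False, q: False}
  {x: True, v: True, t: False, q: False}
  {x: True, v: False, t: False, q: False}
  {t: True, v: True, x: False, q: False}
  {t: True, v: False, x: False, q: False}
  {v: True, x: False, t: False, q: False}
  {v: False, x: False, t: False, q: False}
  {q: True, x: True, t: True, v: True}
  {q: True, x: True, t: True, v: False}
  {q: True, x: True, v: True, t: False}
  {q: True, x: True, v: False, t: False}
  {q: True, t: True, v: True, x: False}
  {q: True, t: True, v: False, x: False}
  {q: True, v: True, t: False, x: False}


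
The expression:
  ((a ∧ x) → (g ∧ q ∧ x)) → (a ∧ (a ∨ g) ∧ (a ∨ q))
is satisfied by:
  {a: True}


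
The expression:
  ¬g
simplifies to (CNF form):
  ¬g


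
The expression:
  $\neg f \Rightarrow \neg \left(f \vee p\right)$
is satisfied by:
  {f: True, p: False}
  {p: False, f: False}
  {p: True, f: True}


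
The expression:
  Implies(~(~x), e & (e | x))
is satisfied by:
  {e: True, x: False}
  {x: False, e: False}
  {x: True, e: True}


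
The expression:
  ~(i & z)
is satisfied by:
  {z: False, i: False}
  {i: True, z: False}
  {z: True, i: False}


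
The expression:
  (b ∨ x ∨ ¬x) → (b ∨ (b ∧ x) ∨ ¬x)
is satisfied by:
  {b: True, x: False}
  {x: False, b: False}
  {x: True, b: True}


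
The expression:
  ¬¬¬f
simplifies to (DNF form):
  ¬f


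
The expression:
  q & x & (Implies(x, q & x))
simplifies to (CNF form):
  q & x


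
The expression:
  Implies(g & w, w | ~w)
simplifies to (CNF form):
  True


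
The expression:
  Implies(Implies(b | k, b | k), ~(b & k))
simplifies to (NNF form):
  ~b | ~k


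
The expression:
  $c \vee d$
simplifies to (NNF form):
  $c \vee d$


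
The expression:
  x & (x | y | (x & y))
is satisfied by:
  {x: True}


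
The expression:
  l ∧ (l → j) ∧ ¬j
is never true.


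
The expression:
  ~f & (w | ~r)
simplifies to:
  ~f & (w | ~r)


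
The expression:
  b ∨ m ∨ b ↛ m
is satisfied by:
  {b: True, m: True}
  {b: True, m: False}
  {m: True, b: False}


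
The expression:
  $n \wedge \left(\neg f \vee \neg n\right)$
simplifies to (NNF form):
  $n \wedge \neg f$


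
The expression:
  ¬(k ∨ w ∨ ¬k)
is never true.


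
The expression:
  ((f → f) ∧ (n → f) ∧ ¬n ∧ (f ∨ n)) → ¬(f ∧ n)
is always true.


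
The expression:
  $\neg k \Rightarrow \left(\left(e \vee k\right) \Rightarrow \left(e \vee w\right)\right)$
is always true.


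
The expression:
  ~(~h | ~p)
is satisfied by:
  {h: True, p: True}


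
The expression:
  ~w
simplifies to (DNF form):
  ~w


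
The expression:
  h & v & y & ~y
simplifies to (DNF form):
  False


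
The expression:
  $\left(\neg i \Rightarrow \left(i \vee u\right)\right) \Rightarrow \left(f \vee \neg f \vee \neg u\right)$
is always true.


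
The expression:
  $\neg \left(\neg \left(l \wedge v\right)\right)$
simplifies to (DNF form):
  $l \wedge v$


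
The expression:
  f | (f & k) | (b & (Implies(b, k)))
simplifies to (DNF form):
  f | (b & k)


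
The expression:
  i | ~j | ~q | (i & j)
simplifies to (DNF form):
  i | ~j | ~q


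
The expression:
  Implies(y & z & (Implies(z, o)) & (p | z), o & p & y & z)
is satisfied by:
  {p: True, o: False, z: False, y: False}
  {y: False, o: False, p: False, z: False}
  {y: True, p: True, o: False, z: False}
  {y: True, o: False, p: False, z: False}
  {z: True, p: True, y: False, o: False}
  {z: True, y: False, o: False, p: False}
  {z: True, y: True, p: True, o: False}
  {z: True, y: True, o: False, p: False}
  {p: True, o: True, z: False, y: False}
  {o: True, z: False, p: False, y: False}
  {y: True, o: True, p: True, z: False}
  {y: True, o: True, z: False, p: False}
  {p: True, o: True, z: True, y: False}
  {o: True, z: True, y: False, p: False}
  {y: True, o: True, z: True, p: True}


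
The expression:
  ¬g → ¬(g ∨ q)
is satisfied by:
  {g: True, q: False}
  {q: False, g: False}
  {q: True, g: True}


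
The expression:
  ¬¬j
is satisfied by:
  {j: True}


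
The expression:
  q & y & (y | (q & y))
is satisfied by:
  {y: True, q: True}


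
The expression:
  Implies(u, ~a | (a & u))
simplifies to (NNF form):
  True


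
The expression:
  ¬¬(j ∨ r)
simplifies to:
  j ∨ r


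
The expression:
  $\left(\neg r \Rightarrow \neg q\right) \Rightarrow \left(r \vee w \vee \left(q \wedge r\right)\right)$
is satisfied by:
  {r: True, q: True, w: True}
  {r: True, q: True, w: False}
  {r: True, w: True, q: False}
  {r: True, w: False, q: False}
  {q: True, w: True, r: False}
  {q: True, w: False, r: False}
  {w: True, q: False, r: False}


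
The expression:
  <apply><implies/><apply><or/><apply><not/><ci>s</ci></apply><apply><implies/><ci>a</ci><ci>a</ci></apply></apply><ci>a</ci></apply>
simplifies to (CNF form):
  <ci>a</ci>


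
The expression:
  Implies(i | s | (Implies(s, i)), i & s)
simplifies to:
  i & s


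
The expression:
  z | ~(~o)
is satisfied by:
  {o: True, z: True}
  {o: True, z: False}
  {z: True, o: False}


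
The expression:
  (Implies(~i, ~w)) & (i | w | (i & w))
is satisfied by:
  {i: True}


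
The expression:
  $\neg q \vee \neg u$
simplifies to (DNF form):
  $\neg q \vee \neg u$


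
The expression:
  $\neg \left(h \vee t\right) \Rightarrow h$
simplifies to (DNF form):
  $h \vee t$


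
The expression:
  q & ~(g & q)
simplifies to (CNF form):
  q & ~g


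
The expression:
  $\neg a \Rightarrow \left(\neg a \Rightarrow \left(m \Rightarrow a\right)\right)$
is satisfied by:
  {a: True, m: False}
  {m: False, a: False}
  {m: True, a: True}


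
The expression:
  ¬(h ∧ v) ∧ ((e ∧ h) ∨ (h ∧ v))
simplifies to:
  e ∧ h ∧ ¬v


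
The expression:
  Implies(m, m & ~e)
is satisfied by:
  {m: False, e: False}
  {e: True, m: False}
  {m: True, e: False}


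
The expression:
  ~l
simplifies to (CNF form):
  ~l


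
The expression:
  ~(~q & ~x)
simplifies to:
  q | x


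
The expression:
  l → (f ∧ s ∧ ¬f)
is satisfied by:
  {l: False}


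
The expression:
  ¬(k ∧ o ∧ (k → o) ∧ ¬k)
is always true.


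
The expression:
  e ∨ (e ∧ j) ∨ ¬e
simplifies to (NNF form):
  True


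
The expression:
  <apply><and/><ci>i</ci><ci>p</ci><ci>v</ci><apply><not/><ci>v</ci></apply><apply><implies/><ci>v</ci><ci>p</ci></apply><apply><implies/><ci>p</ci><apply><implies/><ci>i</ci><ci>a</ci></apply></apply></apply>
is never true.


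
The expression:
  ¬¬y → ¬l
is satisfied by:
  {l: False, y: False}
  {y: True, l: False}
  {l: True, y: False}


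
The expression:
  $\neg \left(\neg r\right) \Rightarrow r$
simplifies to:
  $\text{True}$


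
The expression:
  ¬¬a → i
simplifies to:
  i ∨ ¬a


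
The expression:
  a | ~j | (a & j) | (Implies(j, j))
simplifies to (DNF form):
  True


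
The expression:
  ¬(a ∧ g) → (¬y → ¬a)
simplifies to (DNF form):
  g ∨ y ∨ ¬a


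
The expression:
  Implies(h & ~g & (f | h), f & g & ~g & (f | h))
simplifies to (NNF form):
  g | ~h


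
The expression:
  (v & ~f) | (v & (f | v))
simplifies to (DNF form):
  v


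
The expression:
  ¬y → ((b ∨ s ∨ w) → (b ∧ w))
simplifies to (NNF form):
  y ∨ (b ∧ w) ∨ (¬b ∧ ¬s ∧ ¬w)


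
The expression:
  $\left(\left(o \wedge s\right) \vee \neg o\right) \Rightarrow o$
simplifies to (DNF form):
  $o$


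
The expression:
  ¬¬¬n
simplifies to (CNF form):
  ¬n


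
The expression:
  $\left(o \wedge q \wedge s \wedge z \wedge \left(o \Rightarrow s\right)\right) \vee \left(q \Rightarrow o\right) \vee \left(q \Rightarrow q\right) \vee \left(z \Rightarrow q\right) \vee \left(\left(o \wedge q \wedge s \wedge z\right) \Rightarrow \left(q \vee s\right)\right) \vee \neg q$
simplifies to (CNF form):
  $\text{True}$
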